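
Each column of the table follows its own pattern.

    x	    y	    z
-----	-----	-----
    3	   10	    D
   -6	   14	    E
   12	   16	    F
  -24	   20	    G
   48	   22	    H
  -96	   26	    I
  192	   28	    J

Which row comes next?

-384  32  K

Column x goes 3, -6, 12, -24, 48, -96, 192 → -384 (×(-2) each step).
Column y: alternating steps +4, +2, +4, +2, …, so 10, 14, 16, 20, 22, 26, 28 → 32.
Column z: D, E, F, G, H, I, J → K (letters move forward 1 place in the alphabet).
Putting it together: -384  32  K.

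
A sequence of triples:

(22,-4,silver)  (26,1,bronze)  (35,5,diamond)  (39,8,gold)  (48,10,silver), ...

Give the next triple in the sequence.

First entry — alternating steps +4, +9, +4, +9, …: 22, 26, 35, 39, 48 → 52.
Second entry: differences are 5, 4, 3, … (decreasing by 1 each time), so -4, 1, 5, 8, 10 → 11.
Rank: repeats silver → bronze → diamond → gold, so silver, bronze, diamond, gold, silver → bronze.
So the next triple is (52,11,bronze).

(52,11,bronze)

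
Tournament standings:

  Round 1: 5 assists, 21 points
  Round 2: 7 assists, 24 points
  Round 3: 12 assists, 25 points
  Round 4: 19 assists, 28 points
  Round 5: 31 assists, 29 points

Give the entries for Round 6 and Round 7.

50 assists, 32 points; 81 assists, 33 points

For the assists, each term is the sum of the two before it: 5, 7, 12, 19, 31 → 50 → 81.
Points: alternating steps +3, +1, +3, +1, …; 21, 24, 25, 28, 29 → 32 → 33.
So the next two rows are 50 assists, 32 points and 81 assists, 33 points.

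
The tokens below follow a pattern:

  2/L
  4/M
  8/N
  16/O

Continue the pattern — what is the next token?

32/P

For the first component, ×2 each step: 2, 4, 8, 16 → 32.
For the letter, letters move forward 1 place in the alphabet: L, M, N, O → P.
So the next token is 32/P.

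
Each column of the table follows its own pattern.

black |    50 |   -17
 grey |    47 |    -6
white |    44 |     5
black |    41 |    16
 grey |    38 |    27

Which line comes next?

white  35  38

Shade: black, grey, white, black, grey → white (repeats black → grey → white).
Second component: −3 each step; 50, 47, 44, 41, 38 → 35.
Third component: -17, -6, 5, 16, 27 → 38 (+11 each step).
Putting it together: white  35  38.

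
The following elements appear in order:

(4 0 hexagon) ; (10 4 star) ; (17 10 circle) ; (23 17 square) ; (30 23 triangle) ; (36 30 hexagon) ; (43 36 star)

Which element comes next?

For the first part, alternating steps +6, +7, +6, +7, …: 4, 10, 17, 23, 30, 36, 43 → 49.
Second part: always the previous value of the first part; 0, 4, 10, 17, 23, 30, 36 → 43.
Shape: hexagon, star, circle, square, triangle, hexagon, star → circle (repeats hexagon → star → circle → square → triangle).
Putting it together: (49 43 circle).

(49 43 circle)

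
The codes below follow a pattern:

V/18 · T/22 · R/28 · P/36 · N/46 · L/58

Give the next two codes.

Letter: letters move back 2 places in the alphabet; V, T, R, P, N, L → J → H.
Second component — differences are 4, 6, 8, … (increasing by 2 each time): 18, 22, 28, 36, 46, 58 → 72 → 88.
So the next two codes are J/72 and H/88.

J/72, H/88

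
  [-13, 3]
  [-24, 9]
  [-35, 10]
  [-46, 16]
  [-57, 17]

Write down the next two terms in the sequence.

First value: −11 each step, so -13, -24, -35, -46, -57 → -68 → -79.
Second value — alternating steps +6, +1, +6, +1, …: 3, 9, 10, 16, 17 → 23 → 24.
So the next two terms are [-68, 23] and [-79, 24].

[-68, 23], [-79, 24]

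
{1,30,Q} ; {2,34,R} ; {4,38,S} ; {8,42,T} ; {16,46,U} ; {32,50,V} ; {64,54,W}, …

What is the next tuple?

First slot: ×2 each step, so 1, 2, 4, 8, 16, 32, 64 → 128.
Second slot — +4 each step: 30, 34, 38, 42, 46, 50, 54 → 58.
For the letter, letters move forward 1 place in the alphabet: Q, R, S, T, U, V, W → X.
Combining the parts gives {128,58,X}.

{128,58,X}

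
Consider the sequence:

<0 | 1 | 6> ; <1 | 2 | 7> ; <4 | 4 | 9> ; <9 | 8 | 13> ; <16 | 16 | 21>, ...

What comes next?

First part: differences are 1, 3, 5, … (increasing by 2 each time), so 0, 1, 4, 9, 16 → 25.
Second part: ×2 each step, so 1, 2, 4, 8, 16 → 32.
Third part: always 5 more than the second part; 6, 7, 9, 13, 21 → 37.
Putting it together: <25 | 32 | 37>.

<25 | 32 | 37>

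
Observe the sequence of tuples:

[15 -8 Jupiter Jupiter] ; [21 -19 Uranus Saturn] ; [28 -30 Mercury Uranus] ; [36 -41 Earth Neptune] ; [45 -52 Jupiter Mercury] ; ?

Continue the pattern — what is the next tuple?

First entry — differences are 6, 7, 8, … (increasing by 1 each time): 15, 21, 28, 36, 45 → 55.
Second entry goes -8, -19, -30, -41, -52 → -63 (−11 each step).
First planet: repeats Jupiter → Uranus → Mercury → Earth; Jupiter, Uranus, Mercury, Earth, Jupiter → Uranus.
Second planet goes Jupiter, Saturn, Uranus, Neptune, Mercury → Venus (runs through the planets Mercury→Neptune).
Combining the parts gives [55 -63 Uranus Venus].

[55 -63 Uranus Venus]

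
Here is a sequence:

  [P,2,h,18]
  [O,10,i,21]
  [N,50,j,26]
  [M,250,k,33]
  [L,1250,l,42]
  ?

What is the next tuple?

[K,6250,m,53]

First letter: P, O, N, M, L → K (letters move back 1 place in the alphabet).
Second coordinate: 2, 10, 50, 250, 1250 → 6250 (×5 each step).
Second letter: letters move forward 1 place in the alphabet; h, i, j, k, l → m.
Fourth coordinate — differences are 3, 5, 7, … (increasing by 2 each time): 18, 21, 26, 33, 42 → 53.
Combining the parts gives [K,6250,m,53].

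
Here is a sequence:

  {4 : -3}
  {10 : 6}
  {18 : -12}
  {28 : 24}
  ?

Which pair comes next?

{40 : -48}

First component goes 4, 10, 18, 28 → 40 (differences are 6, 8, 10, … (increasing by 2 each time)).
Second component: ×(-2) each step, so -3, 6, -12, 24 → -48.
Combining the parts gives {40 : -48}.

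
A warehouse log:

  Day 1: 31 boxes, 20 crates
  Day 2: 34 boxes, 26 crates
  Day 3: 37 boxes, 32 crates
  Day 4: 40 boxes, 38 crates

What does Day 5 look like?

Boxes: +3 each step; 31, 34, 37, 40 → 43.
Crates goes 20, 26, 32, 38 → 44 (+6 each step).
So the next row is 43 boxes, 44 crates.

43 boxes, 44 crates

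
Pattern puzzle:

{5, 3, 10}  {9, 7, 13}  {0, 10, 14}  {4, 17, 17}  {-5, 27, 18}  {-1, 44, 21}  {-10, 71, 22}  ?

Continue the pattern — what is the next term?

First component — alternating steps +4, −9, +4, −9, …: 5, 9, 0, 4, -5, -1, -10 → -6.
Second component: each term is the sum of the two before it, so 3, 7, 10, 17, 27, 44, 71 → 115.
For the third component, alternating steps +3, +1, +3, +1, …: 10, 13, 14, 17, 18, 21, 22 → 25.
So the next term is {-6, 115, 25}.

{-6, 115, 25}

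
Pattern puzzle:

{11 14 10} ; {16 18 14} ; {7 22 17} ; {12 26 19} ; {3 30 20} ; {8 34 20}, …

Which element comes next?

{-1 38 19}

For the first coordinate, alternating steps +5, −9, +5, −9, …: 11, 16, 7, 12, 3, 8 → -1.
Second coordinate — +4 each step: 14, 18, 22, 26, 30, 34 → 38.
Third coordinate: differences are 4, 3, 2, … (decreasing by 1 each time); 10, 14, 17, 19, 20, 20 → 19.
Putting it together: {-1 38 19}.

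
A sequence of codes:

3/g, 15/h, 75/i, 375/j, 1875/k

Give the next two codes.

First component goes 3, 15, 75, 375, 1875 → 9375 → 46875 (×5 each step).
Letter: letters move forward 1 place in the alphabet; g, h, i, j, k → l → m.
So the next two codes are 9375/l and 46875/m.

9375/l then 46875/m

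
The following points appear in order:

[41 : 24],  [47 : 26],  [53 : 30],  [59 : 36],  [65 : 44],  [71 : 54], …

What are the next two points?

[77 : 66], [83 : 80]

First slot: +6 each step, so 41, 47, 53, 59, 65, 71 → 77 → 83.
Second slot goes 24, 26, 30, 36, 44, 54 → 66 → 80 (differences are 2, 4, 6, … (increasing by 2 each time)).
Putting the parts together: [77 : 66] and then [83 : 80].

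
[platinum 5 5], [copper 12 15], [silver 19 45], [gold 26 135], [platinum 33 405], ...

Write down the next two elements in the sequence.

Metal: repeats platinum → copper → silver → gold; platinum, copper, silver, gold, platinum → copper → silver.
Second coordinate: 5, 12, 19, 26, 33 → 40 → 47 (+7 each step).
Third coordinate: ×3 each step, so 5, 15, 45, 135, 405 → 1215 → 3645.
So the next two elements are [copper 40 1215] and [silver 47 3645].

[copper 40 1215], [silver 47 3645]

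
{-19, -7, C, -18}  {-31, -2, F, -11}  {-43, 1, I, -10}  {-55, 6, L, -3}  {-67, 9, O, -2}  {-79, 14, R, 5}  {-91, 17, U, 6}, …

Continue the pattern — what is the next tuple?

First entry: -19, -31, -43, -55, -67, -79, -91 → -103 (−12 each step).
Second entry — alternating steps +5, +3, +5, +3, …: -7, -2, 1, 6, 9, 14, 17 → 22.
Letter: letters move forward 3 places in the alphabet; C, F, I, L, O, R, U → X.
Fourth entry goes -18, -11, -10, -3, -2, 5, 6 → 13 (alternating steps +7, +1, +7, +1, …).
Combining the parts gives {-103, 22, X, 13}.

{-103, 22, X, 13}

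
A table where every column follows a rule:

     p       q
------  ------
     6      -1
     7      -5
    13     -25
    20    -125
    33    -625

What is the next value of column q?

-3125

Column q: -1, -5, -25, -125, -625 → -3125 (×5 each step).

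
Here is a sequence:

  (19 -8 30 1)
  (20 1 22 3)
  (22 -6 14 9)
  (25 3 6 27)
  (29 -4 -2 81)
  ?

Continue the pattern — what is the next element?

(34 5 -10 243)

For the first component, differences are 1, 2, 3, … (increasing by 1 each time): 19, 20, 22, 25, 29 → 34.
Second component: -8, 1, -6, 3, -4 → 5 (alternating steps +9, −7, +9, −7, …).
Third component: −8 each step; 30, 22, 14, 6, -2 → -10.
Fourth component: 1, 3, 9, 27, 81 → 243 (×3 each step).
Combining the parts gives (34 5 -10 243).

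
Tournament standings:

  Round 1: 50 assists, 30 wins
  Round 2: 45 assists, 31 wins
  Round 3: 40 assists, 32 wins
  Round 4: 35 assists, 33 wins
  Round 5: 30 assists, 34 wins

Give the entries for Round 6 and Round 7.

25 assists, 35 wins; 20 assists, 36 wins

Assists — −5 each step: 50, 45, 40, 35, 30 → 25 → 20.
Wins — +1 each step: 30, 31, 32, 33, 34 → 35 → 36.
Putting the parts together: 25 assists, 35 wins and then 20 assists, 36 wins.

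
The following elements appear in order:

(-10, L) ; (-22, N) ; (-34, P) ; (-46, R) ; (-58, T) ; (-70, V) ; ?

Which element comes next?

(-82, X)

First entry: −12 each step, so -10, -22, -34, -46, -58, -70 → -82.
For the letter, letters move forward 2 places in the alphabet: L, N, P, R, T, V → X.
So the next element is (-82, X).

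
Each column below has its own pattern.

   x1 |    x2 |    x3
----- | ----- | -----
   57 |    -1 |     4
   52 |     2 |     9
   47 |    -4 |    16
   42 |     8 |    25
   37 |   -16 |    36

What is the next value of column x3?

49

Column x3 goes 4, 9, 16, 25, 36 → 49 (perfect squares: 2², 3², 4², …).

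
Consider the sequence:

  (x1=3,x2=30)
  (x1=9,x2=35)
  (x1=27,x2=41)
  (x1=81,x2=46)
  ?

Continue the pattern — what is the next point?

(x1=243,x2=52)

For the x1, ×3 each step: 3, 9, 27, 81 → 243.
X2 goes 30, 35, 41, 46 → 52 (alternating steps +5, +6, +5, +6, …).
Combining the parts gives (x1=243,x2=52).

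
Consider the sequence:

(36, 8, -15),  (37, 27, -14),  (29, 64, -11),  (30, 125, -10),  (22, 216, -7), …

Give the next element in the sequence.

(23, 343, -6)

First value: 36, 37, 29, 30, 22 → 23 (alternating steps +1, −8, +1, −8, …).
Second value: perfect cubes: 2³, 3³, 4³, …, so 8, 27, 64, 125, 216 → 343.
For the third value, alternating steps +1, +3, +1, +3, …: -15, -14, -11, -10, -7 → -6.
Combining the parts gives (23, 343, -6).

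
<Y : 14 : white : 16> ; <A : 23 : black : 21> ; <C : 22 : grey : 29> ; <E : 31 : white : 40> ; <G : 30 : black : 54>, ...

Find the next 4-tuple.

<I : 39 : grey : 71>

Letter goes Y, A, C, E, G → I (letters move forward 2 places in the alphabet, wrapping Z→A).
Second part goes 14, 23, 22, 31, 30 → 39 (alternating steps +9, −1, +9, −1, …).
Shade: white, black, grey, white, black → grey (repeats white → black → grey).
Fourth part — differences are 5, 8, 11, … (increasing by 3 each time): 16, 21, 29, 40, 54 → 71.
Combining the parts gives <I : 39 : grey : 71>.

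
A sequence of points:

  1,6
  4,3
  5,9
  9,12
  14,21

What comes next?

For the first coordinate, each term is the sum of the two before it: 1, 4, 5, 9, 14 → 23.
Second coordinate: each term is the sum of the two before it; 6, 3, 9, 12, 21 → 33.
So the next point is 23,33.

23,33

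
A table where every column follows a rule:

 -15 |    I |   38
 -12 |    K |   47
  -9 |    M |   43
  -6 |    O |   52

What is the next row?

First component goes -15, -12, -9, -6 → -3 (+3 each step).
Letter: letters move forward 2 places in the alphabet; I, K, M, O → Q.
Third component — alternating steps +9, −4, +9, −4, …: 38, 47, 43, 52 → 48.
Putting it together: -3  Q  48.

-3  Q  48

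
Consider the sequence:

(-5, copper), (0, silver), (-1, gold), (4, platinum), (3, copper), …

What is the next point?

(8, silver)

First coordinate: alternating steps +5, −1, +5, −1, …, so -5, 0, -1, 4, 3 → 8.
Metal: repeats copper → silver → gold → platinum; copper, silver, gold, platinum, copper → silver.
Combining the parts gives (8, silver).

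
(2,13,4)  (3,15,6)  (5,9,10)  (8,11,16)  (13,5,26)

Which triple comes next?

(21,7,42)

First coordinate: each term is the sum of the two before it, so 2, 3, 5, 8, 13 → 21.
Second coordinate: alternating steps +2, −6, +2, −6, …, so 13, 15, 9, 11, 5 → 7.
Third coordinate — always 2 × the first coordinate: 4, 6, 10, 16, 26 → 42.
Combining the parts gives (21,7,42).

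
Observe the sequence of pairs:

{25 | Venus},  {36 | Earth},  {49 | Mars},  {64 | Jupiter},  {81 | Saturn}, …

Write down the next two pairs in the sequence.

First component goes 25, 36, 49, 64, 81 → 100 → 121 (perfect squares: 5², 6², 7², …).
Planet: runs through the planets Mercury→Neptune; Venus, Earth, Mars, Jupiter, Saturn → Uranus → Neptune.
Putting the parts together: {100 | Uranus} and then {121 | Neptune}.

{100 | Uranus}, {121 | Neptune}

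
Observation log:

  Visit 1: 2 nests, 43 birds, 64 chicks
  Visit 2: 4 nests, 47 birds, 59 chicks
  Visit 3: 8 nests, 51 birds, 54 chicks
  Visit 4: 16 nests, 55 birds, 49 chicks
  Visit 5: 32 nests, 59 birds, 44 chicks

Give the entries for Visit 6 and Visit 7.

Nests — ×2 each step: 2, 4, 8, 16, 32 → 64 → 128.
Birds — +4 each step: 43, 47, 51, 55, 59 → 63 → 67.
Chicks goes 64, 59, 54, 49, 44 → 39 → 34 (−5 each step).
Putting the parts together: 64 nests, 63 birds, 39 chicks and then 128 nests, 67 birds, 34 chicks.

64 nests, 63 birds, 39 chicks; 128 nests, 67 birds, 34 chicks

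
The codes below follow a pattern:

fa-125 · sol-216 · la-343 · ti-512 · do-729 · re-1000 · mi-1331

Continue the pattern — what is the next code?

fa-1728

Note: runs through the solfège scale do→ti; fa, sol, la, ti, do, re, mi → fa.
Second component: 125, 216, 343, 512, 729, 1000, 1331 → 1728 (perfect cubes: 5³, 6³, 7³, …).
So the next code is fa-1728.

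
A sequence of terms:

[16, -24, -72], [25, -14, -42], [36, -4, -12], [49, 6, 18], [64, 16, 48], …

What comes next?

First component: perfect squares: 4², 5², 6², …; 16, 25, 36, 49, 64 → 81.
For the second component, +10 each step: -24, -14, -4, 6, 16 → 26.
Third component: always 3 × the second component; -72, -42, -12, 18, 48 → 78.
Combining the parts gives [81, 26, 78].

[81, 26, 78]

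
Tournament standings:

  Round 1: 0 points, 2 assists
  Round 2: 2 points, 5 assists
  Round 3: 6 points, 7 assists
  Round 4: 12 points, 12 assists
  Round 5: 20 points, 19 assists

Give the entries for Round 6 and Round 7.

Points: differences are 2, 4, 6, … (increasing by 2 each time); 0, 2, 6, 12, 20 → 30 → 42.
Assists: each term is the sum of the two before it; 2, 5, 7, 12, 19 → 31 → 50.
So the next two rows are 30 points, 31 assists and 42 points, 50 assists.

30 points, 31 assists; 42 points, 50 assists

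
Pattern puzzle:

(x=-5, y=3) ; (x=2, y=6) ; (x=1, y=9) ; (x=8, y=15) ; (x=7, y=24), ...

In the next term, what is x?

14

X — alternating steps +7, −1, +7, −1, …: -5, 2, 1, 8, 7 → 14.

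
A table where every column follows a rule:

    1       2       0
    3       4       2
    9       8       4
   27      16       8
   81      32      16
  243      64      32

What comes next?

For the first component, ×3 each step: 1, 3, 9, 27, 81, 243 → 729.
Second component goes 2, 4, 8, 16, 32, 64 → 128 (×2 each step).
Third component: 0, 2, 4, 8, 16, 32 → 64 (always the previous value of the second component).
So the next line is 729  128  64.

729  128  64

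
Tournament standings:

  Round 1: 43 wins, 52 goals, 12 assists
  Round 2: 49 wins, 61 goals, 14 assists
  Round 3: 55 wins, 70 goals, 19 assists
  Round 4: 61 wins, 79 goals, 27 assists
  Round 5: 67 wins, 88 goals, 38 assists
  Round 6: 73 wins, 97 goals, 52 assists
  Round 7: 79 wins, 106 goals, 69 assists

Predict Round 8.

85 wins, 115 goals, 89 assists

Wins: 43, 49, 55, 61, 67, 73, 79 → 85 (+6 each step).
For the goals, +9 each step: 52, 61, 70, 79, 88, 97, 106 → 115.
For the assists, differences are 2, 5, 8, … (increasing by 3 each time): 12, 14, 19, 27, 38, 52, 69 → 89.
Combining the parts gives 85 wins, 115 goals, 89 assists.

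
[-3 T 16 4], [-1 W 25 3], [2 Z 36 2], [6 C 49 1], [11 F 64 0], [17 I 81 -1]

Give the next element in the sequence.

First coordinate: differences are 2, 3, 4, … (increasing by 1 each time); -3, -1, 2, 6, 11, 17 → 24.
Letter: T, W, Z, C, F, I → L (letters move forward 3 places in the alphabet, wrapping Z→A).
Third coordinate: 16, 25, 36, 49, 64, 81 → 100 (perfect squares: 4², 5², 6², …).
Fourth coordinate — −1 each step: 4, 3, 2, 1, 0, -1 → -2.
Putting it together: [24 L 100 -2].

[24 L 100 -2]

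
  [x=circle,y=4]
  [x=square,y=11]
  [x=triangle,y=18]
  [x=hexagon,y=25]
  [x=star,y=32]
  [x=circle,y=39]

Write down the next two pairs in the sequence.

[x=square,y=46], [x=triangle,y=53]

For the x, repeats circle → square → triangle → hexagon → star: circle, square, triangle, hexagon, star, circle → square → triangle.
Y — +7 each step: 4, 11, 18, 25, 32, 39 → 46 → 53.
So the next two pairs are [x=square,y=46] and [x=triangle,y=53].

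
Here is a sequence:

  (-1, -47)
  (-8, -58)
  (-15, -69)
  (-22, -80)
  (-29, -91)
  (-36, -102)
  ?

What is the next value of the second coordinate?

-113

Second coordinate: −11 each step; -47, -58, -69, -80, -91, -102 → -113.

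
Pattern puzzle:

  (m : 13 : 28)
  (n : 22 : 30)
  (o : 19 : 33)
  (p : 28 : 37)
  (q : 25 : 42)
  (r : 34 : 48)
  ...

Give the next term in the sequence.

(s : 31 : 55)

Letter goes m, n, o, p, q, r → s (letters move forward 1 place in the alphabet).
Second slot: alternating steps +9, −3, +9, −3, …, so 13, 22, 19, 28, 25, 34 → 31.
Third slot — differences are 2, 3, 4, … (increasing by 1 each time): 28, 30, 33, 37, 42, 48 → 55.
Putting it together: (s : 31 : 55).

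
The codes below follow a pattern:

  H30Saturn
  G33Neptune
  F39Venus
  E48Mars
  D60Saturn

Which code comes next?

Letter: letters move back 1 place in the alphabet; H, G, F, E, D → C.
Second component: differences are 3, 6, 9, … (increasing by 3 each time); 30, 33, 39, 48, 60 → 75.
Planet goes Saturn, Neptune, Venus, Mars, Saturn → Neptune (repeats Saturn → Neptune → Venus → Mars).
So the next code is C75Neptune.

C75Neptune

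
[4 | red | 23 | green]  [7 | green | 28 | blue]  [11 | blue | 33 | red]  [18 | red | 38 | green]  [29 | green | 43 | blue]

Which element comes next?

[47 | blue | 48 | red]

For the first part, each term is the sum of the two before it: 4, 7, 11, 18, 29 → 47.
For the first colour, repeats red → green → blue: red, green, blue, red, green → blue.
Third part — +5 each step: 23, 28, 33, 38, 43 → 48.
Second colour: green, blue, red, green, blue → red (repeats green → blue → red).
So the next element is [47 | blue | 48 | red].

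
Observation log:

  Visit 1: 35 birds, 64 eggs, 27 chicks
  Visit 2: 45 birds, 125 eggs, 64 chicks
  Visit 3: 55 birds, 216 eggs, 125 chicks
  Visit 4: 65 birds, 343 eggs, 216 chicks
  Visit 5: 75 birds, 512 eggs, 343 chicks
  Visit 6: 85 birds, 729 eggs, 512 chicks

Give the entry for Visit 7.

Birds: +10 each step; 35, 45, 55, 65, 75, 85 → 95.
Eggs: 64, 125, 216, 343, 512, 729 → 1000 (perfect cubes: 4³, 5³, 6³, …).
Chicks: perfect cubes: 3³, 4³, 5³, …, so 27, 64, 125, 216, 343, 512 → 729.
Combining the parts gives 95 birds, 1000 eggs, 729 chicks.

95 birds, 1000 eggs, 729 chicks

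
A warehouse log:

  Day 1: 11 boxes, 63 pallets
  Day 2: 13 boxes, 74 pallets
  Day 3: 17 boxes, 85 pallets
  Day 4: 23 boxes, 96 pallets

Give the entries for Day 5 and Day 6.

31 boxes, 107 pallets; 41 boxes, 118 pallets

Boxes — differences are 2, 4, 6, … (increasing by 2 each time): 11, 13, 17, 23 → 31 → 41.
Pallets: +11 each step; 63, 74, 85, 96 → 107 → 118.
So the next two records are 31 boxes, 107 pallets and 41 boxes, 118 pallets.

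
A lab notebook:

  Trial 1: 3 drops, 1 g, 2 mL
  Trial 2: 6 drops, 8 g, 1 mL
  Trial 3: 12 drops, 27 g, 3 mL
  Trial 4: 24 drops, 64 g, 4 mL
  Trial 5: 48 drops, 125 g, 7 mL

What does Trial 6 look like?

Drops — ×2 each step: 3, 6, 12, 24, 48 → 96.
G: 1, 8, 27, 64, 125 → 216 (perfect cubes: 1³, 2³, 3³, …).
For the mL, each term is the sum of the two before it: 2, 1, 3, 4, 7 → 11.
Combining the parts gives 96 drops, 216 g, 11 mL.

96 drops, 216 g, 11 mL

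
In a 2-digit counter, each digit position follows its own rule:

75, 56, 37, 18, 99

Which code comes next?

For the first digit, −2 each step, mod 10: 7, 5, 3, 1, 9 → 7.
For the second digit, +1 each step, mod 10: 5, 6, 7, 8, 9 → 0.
Combining the parts gives 70.

70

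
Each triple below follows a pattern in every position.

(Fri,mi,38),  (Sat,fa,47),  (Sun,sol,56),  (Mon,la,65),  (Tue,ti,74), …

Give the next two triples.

Day — runs through the weekdays Mon→Sun: Fri, Sat, Sun, Mon, Tue → Wed → Thu.
Note: runs through the solfège scale do→ti, so mi, fa, sol, la, ti → do → re.
Third value: 38, 47, 56, 65, 74 → 83 → 92 (+9 each step).
So the next two triples are (Wed,do,83) and (Thu,re,92).

(Wed,do,83), (Thu,re,92)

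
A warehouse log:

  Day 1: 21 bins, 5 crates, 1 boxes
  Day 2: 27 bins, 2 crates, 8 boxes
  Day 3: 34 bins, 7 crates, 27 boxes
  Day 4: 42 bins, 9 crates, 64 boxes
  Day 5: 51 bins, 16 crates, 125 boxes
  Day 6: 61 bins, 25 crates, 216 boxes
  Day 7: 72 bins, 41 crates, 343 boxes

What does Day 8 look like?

Bins: differences are 6, 7, 8, … (increasing by 1 each time), so 21, 27, 34, 42, 51, 61, 72 → 84.
Crates — each term is the sum of the two before it: 5, 2, 7, 9, 16, 25, 41 → 66.
Boxes — perfect cubes: 1³, 2³, 3³, …: 1, 8, 27, 64, 125, 216, 343 → 512.
Combining the parts gives 84 bins, 66 crates, 512 boxes.

84 bins, 66 crates, 512 boxes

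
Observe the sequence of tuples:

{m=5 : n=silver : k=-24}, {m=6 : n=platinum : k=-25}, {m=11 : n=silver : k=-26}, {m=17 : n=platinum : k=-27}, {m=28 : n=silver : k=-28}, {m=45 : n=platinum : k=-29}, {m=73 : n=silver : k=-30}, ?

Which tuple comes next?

{m=118 : n=platinum : k=-31}

M: each term is the sum of the two before it, so 5, 6, 11, 17, 28, 45, 73 → 118.
N goes silver, platinum, silver, platinum, silver, platinum, silver → platinum (alternates silver ↔ platinum).
K goes -24, -25, -26, -27, -28, -29, -30 → -31 (−1 each step).
Combining the parts gives {m=118 : n=platinum : k=-31}.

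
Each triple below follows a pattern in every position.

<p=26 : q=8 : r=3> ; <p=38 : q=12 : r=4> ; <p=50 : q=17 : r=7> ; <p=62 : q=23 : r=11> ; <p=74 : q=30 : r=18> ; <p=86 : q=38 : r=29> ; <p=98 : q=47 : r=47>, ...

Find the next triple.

<p=110 : q=57 : r=76>

P: 26, 38, 50, 62, 74, 86, 98 → 110 (+12 each step).
For the q, differences are 4, 5, 6, … (increasing by 1 each time): 8, 12, 17, 23, 30, 38, 47 → 57.
R: 3, 4, 7, 11, 18, 29, 47 → 76 (each term is the sum of the two before it).
Putting it together: <p=110 : q=57 : r=76>.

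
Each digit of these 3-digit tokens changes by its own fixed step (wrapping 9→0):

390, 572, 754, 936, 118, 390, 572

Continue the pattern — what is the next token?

First digit: +2 each step, mod 10; 3, 5, 7, 9, 1, 3, 5 → 7.
Second digit: −2 each step, mod 10; 9, 7, 5, 3, 1, 9, 7 → 5.
Third digit: 0, 2, 4, 6, 8, 0, 2 → 4 (+2 each step, mod 10).
Putting it together: 754.

754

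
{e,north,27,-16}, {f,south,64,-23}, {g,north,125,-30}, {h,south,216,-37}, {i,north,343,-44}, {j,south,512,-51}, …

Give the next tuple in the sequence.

For the letter, letters move forward 1 place in the alphabet: e, f, g, h, i, j → k.
Direction — alternates north ↔ south: north, south, north, south, north, south → north.
Third value — perfect cubes: 3³, 4³, 5³, …: 27, 64, 125, 216, 343, 512 → 729.
Fourth value: −7 each step; -16, -23, -30, -37, -44, -51 → -58.
So the next tuple is {k,north,729,-58}.

{k,north,729,-58}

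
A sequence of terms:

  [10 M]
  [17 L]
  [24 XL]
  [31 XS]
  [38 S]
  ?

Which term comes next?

[45 M]

First slot: +7 each step; 10, 17, 24, 31, 38 → 45.
Size: runs through clothing sizes XS→XL; M, L, XL, XS, S → M.
Putting it together: [45 M].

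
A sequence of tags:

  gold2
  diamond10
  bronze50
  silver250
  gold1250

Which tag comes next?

Rank: repeats gold → diamond → bronze → silver, so gold, diamond, bronze, silver, gold → diamond.
Second component: ×5 each step, so 2, 10, 50, 250, 1250 → 6250.
So the next tag is diamond6250.

diamond6250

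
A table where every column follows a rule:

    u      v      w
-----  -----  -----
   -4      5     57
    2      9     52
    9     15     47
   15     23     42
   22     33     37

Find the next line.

Column u: -4, 2, 9, 15, 22 → 28 (alternating steps +6, +7, +6, +7, …).
Column v: differences are 4, 6, 8, … (increasing by 2 each time); 5, 9, 15, 23, 33 → 45.
Column w: −5 each step; 57, 52, 47, 42, 37 → 32.
Combining the parts gives 28  45  32.

28  45  32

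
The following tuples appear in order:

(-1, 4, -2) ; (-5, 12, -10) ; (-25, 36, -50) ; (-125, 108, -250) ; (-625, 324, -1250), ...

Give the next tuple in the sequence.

For the first coordinate, ×5 each step: -1, -5, -25, -125, -625 → -3125.
Second coordinate: ×3 each step, so 4, 12, 36, 108, 324 → 972.
Third coordinate goes -2, -10, -50, -250, -1250 → -6250 (always 2 × the first coordinate).
Putting it together: (-3125, 972, -6250).

(-3125, 972, -6250)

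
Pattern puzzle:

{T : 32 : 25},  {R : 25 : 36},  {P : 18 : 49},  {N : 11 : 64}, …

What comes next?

{L : 4 : 81}

Letter goes T, R, P, N → L (letters move back 2 places in the alphabet).
Second part goes 32, 25, 18, 11 → 4 (−7 each step).
For the third part, perfect squares: 5², 6², 7², …: 25, 36, 49, 64 → 81.
Combining the parts gives {L : 4 : 81}.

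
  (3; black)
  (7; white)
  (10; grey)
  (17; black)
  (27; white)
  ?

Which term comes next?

(44; grey)

First slot — each term is the sum of the two before it: 3, 7, 10, 17, 27 → 44.
For the shade, repeats black → white → grey: black, white, grey, black, white → grey.
Combining the parts gives (44; grey).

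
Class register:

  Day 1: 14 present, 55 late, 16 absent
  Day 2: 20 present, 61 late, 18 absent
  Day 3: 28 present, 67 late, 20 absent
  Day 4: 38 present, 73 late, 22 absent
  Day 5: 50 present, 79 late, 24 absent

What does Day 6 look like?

Present — differences are 6, 8, 10, … (increasing by 2 each time): 14, 20, 28, 38, 50 → 64.
Late: +6 each step, so 55, 61, 67, 73, 79 → 85.
Absent: 16, 18, 20, 22, 24 → 26 (+2 each step).
So the next record is 64 present, 85 late, 26 absent.

64 present, 85 late, 26 absent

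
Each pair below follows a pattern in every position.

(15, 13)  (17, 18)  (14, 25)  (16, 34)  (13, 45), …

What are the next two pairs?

First part — alternating steps +2, −3, +2, −3, …: 15, 17, 14, 16, 13 → 15 → 12.
For the second part, differences are 5, 7, 9, … (increasing by 2 each time): 13, 18, 25, 34, 45 → 58 → 73.
So the next two pairs are (15, 58) and (12, 73).

(15, 58), (12, 73)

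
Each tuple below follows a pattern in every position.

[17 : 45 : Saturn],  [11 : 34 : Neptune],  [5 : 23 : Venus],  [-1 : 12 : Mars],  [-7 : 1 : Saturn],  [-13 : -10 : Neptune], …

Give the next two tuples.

[-19 : -21 : Venus], [-25 : -32 : Mars]

First part — −6 each step: 17, 11, 5, -1, -7, -13 → -19 → -25.
Second part goes 45, 34, 23, 12, 1, -10 → -21 → -32 (−11 each step).
Planet — repeats Saturn → Neptune → Venus → Mars: Saturn, Neptune, Venus, Mars, Saturn, Neptune → Venus → Mars.
Putting the parts together: [-19 : -21 : Venus] and then [-25 : -32 : Mars].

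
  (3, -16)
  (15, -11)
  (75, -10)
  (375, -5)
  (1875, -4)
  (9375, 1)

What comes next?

(46875, 2)

First slot: ×5 each step; 3, 15, 75, 375, 1875, 9375 → 46875.
Second slot: -16, -11, -10, -5, -4, 1 → 2 (alternating steps +5, +1, +5, +1, …).
So the next element is (46875, 2).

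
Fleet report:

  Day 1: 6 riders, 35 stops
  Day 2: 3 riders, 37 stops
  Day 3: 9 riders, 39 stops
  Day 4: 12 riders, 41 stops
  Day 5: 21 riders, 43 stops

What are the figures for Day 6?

For the riders, each term is the sum of the two before it: 6, 3, 9, 12, 21 → 33.
Stops: 35, 37, 39, 41, 43 → 45 (+2 each step).
So the next row is 33 riders, 45 stops.

33 riders, 45 stops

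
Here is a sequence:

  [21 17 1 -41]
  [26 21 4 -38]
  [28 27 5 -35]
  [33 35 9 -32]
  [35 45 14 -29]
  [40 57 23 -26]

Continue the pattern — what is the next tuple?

[42 71 37 -23]

For the first component, alternating steps +5, +2, +5, +2, …: 21, 26, 28, 33, 35, 40 → 42.
Second component: 17, 21, 27, 35, 45, 57 → 71 (differences are 4, 6, 8, … (increasing by 2 each time)).
Third component — each term is the sum of the two before it: 1, 4, 5, 9, 14, 23 → 37.
Fourth component: +3 each step; -41, -38, -35, -32, -29, -26 → -23.
So the next tuple is [42 71 37 -23].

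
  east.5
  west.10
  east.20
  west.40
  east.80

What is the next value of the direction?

For the direction, alternates east ↔ west: east, west, east, west, east → west.

west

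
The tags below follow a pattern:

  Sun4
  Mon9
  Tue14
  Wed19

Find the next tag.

Thu24

Day: Sun, Mon, Tue, Wed → Thu (runs through the weekdays Mon→Sun).
For the second component, +5 each step: 4, 9, 14, 19 → 24.
Putting it together: Thu24.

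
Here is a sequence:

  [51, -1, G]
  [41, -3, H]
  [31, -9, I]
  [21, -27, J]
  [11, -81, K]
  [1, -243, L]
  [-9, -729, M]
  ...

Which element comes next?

[-19, -2187, N]

First component goes 51, 41, 31, 21, 11, 1, -9 → -19 (−10 each step).
For the second component, ×3 each step: -1, -3, -9, -27, -81, -243, -729 → -2187.
Letter: letters move forward 1 place in the alphabet, so G, H, I, J, K, L, M → N.
So the next element is [-19, -2187, N].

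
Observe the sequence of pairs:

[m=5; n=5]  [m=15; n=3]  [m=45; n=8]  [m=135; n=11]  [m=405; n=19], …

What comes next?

M goes 5, 15, 45, 135, 405 → 1215 (×3 each step).
N: each term is the sum of the two before it; 5, 3, 8, 11, 19 → 30.
So the next pair is [m=1215; n=30].

[m=1215; n=30]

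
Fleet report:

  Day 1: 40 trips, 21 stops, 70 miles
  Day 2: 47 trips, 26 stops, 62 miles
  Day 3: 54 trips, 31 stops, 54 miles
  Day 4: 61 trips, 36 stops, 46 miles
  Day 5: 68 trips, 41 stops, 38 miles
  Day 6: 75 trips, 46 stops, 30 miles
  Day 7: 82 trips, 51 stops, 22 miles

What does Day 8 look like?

Trips: +7 each step; 40, 47, 54, 61, 68, 75, 82 → 89.
Stops: +5 each step, so 21, 26, 31, 36, 41, 46, 51 → 56.
Miles — −8 each step: 70, 62, 54, 46, 38, 30, 22 → 14.
So the next row is 89 trips, 56 stops, 14 miles.

89 trips, 56 stops, 14 miles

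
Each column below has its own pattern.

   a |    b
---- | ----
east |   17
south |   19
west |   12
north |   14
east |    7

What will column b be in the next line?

9

Column b goes 17, 19, 12, 14, 7 → 9 (alternating steps +2, −7, +2, −7, …).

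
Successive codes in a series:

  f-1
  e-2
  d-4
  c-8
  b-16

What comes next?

Letter goes f, e, d, c, b → a (letters move back 1 place in the alphabet).
Second component goes 1, 2, 4, 8, 16 → 32 (×2 each step).
So the next code is a-32.

a-32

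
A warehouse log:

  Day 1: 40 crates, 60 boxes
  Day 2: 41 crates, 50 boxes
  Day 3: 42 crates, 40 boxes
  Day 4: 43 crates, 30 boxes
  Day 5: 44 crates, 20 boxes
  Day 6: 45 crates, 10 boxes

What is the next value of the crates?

For the crates, +1 each step: 40, 41, 42, 43, 44, 45 → 46.
Boxes: −10 each step; 60, 50, 40, 30, 20, 10 → 0.

46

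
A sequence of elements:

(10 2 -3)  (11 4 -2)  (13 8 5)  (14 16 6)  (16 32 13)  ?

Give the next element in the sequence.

First slot: alternating steps +1, +2, +1, +2, …; 10, 11, 13, 14, 16 → 17.
Second slot: ×2 each step, so 2, 4, 8, 16, 32 → 64.
Third slot: alternating steps +1, +7, +1, +7, …, so -3, -2, 5, 6, 13 → 14.
Combining the parts gives (17 64 14).

(17 64 14)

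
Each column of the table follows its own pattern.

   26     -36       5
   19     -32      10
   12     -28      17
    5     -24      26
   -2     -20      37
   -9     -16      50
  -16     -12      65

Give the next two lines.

-23  -8  82; -30  -4  101

First component: 26, 19, 12, 5, -2, -9, -16 → -23 → -30 (−7 each step).
Second component goes -36, -32, -28, -24, -20, -16, -12 → -8 → -4 (+4 each step).
Third component: differences are 5, 7, 9, … (increasing by 2 each time); 5, 10, 17, 26, 37, 50, 65 → 82 → 101.
Putting the parts together: -23  -8  82 and then -30  -4  101.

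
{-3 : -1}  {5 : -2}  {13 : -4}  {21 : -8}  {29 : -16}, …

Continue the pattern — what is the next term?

First entry: -3, 5, 13, 21, 29 → 37 (+8 each step).
Second entry: ×2 each step; -1, -2, -4, -8, -16 → -32.
So the next term is {37 : -32}.

{37 : -32}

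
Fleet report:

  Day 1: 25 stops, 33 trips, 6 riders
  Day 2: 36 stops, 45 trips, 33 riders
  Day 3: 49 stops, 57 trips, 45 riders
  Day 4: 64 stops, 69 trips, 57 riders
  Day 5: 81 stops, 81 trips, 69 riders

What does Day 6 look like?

Stops: perfect squares: 5², 6², 7², …, so 25, 36, 49, 64, 81 → 100.
Trips — +12 each step: 33, 45, 57, 69, 81 → 93.
Riders — always the previous value of the trips: 6, 33, 45, 57, 69 → 81.
Putting it together: 100 stops, 93 trips, 81 riders.

100 stops, 93 trips, 81 riders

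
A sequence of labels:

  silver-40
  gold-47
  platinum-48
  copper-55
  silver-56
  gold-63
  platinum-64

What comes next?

Metal goes silver, gold, platinum, copper, silver, gold, platinum → copper (repeats silver → gold → platinum → copper).
Second component: alternating steps +7, +1, +7, +1, …; 40, 47, 48, 55, 56, 63, 64 → 71.
Putting it together: copper-71.

copper-71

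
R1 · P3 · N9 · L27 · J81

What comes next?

Letter: letters move back 2 places in the alphabet; R, P, N, L, J → H.
Second component goes 1, 3, 9, 27, 81 → 243 (×3 each step).
So the next tag is H243.

H243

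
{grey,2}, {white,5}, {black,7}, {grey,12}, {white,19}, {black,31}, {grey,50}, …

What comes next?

{white,81}

Shade: repeats grey → white → black; grey, white, black, grey, white, black, grey → white.
Second coordinate goes 2, 5, 7, 12, 19, 31, 50 → 81 (each term is the sum of the two before it).
So the next pair is {white,81}.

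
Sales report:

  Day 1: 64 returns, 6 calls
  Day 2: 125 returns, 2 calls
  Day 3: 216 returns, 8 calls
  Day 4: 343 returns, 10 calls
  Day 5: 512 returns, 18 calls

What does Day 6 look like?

Returns — perfect cubes: 4³, 5³, 6³, …: 64, 125, 216, 343, 512 → 729.
Calls — each term is the sum of the two before it: 6, 2, 8, 10, 18 → 28.
So the next row is 729 returns, 28 calls.

729 returns, 28 calls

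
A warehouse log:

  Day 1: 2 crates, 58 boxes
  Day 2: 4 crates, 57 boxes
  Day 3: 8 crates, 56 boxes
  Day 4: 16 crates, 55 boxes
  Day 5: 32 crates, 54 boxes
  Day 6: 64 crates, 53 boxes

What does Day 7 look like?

128 crates, 52 boxes

Crates goes 2, 4, 8, 16, 32, 64 → 128 (×2 each step).
For the boxes, −1 each step: 58, 57, 56, 55, 54, 53 → 52.
Combining the parts gives 128 crates, 52 boxes.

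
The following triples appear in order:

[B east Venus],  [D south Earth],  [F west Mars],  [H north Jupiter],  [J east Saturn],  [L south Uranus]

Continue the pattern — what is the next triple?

[N west Neptune]

Letter: B, D, F, H, J, L → N (letters move forward 2 places in the alphabet).
Direction: repeats east → south → west → north, so east, south, west, north, east, south → west.
Planet — runs through the planets Mercury→Neptune: Venus, Earth, Mars, Jupiter, Saturn, Uranus → Neptune.
Combining the parts gives [N west Neptune].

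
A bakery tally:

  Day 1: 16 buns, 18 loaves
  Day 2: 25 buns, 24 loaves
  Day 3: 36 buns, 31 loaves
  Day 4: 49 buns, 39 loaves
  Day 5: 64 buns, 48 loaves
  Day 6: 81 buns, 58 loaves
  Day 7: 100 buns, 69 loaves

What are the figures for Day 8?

Buns goes 16, 25, 36, 49, 64, 81, 100 → 121 (perfect squares: 4², 5², 6², …).
Loaves: 18, 24, 31, 39, 48, 58, 69 → 81 (differences are 6, 7, 8, … (increasing by 1 each time)).
So the next record is 121 buns, 81 loaves.

121 buns, 81 loaves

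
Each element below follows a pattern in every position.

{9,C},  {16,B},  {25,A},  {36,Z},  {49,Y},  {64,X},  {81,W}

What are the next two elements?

First coordinate — perfect squares: 3², 4², 5², …: 9, 16, 25, 36, 49, 64, 81 → 100 → 121.
Letter: letters move back 1 place in the alphabet, wrapping A→Z, so C, B, A, Z, Y, X, W → V → U.
So the next two elements are {100,V} and {121,U}.

{100,V}, {121,U}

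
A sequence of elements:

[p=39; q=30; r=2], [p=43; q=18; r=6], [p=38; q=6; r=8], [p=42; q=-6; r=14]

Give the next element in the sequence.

[p=37; q=-18; r=22]

P: 39, 43, 38, 42 → 37 (alternating steps +4, −5, +4, −5, …).
Q — −12 each step: 30, 18, 6, -6 → -18.
R: each term is the sum of the two before it; 2, 6, 8, 14 → 22.
Putting it together: [p=37; q=-18; r=22].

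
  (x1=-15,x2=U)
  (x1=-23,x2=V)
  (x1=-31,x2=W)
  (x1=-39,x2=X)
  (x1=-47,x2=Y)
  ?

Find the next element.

X1: −8 each step; -15, -23, -31, -39, -47 → -55.
X2: letters move forward 1 place in the alphabet; U, V, W, X, Y → Z.
Putting it together: (x1=-55,x2=Z).

(x1=-55,x2=Z)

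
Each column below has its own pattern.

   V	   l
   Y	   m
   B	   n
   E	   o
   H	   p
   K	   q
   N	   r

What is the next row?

For the first letter, letters move forward 3 places in the alphabet, wrapping Z→A: V, Y, B, E, H, K, N → Q.
Second letter: letters move forward 1 place in the alphabet, so l, m, n, o, p, q, r → s.
Putting it together: Q  s.

Q  s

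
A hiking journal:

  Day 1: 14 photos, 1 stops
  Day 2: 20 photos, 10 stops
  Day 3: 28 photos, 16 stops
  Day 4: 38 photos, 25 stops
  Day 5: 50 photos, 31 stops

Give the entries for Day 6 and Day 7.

For the photos, differences are 6, 8, 10, … (increasing by 2 each time): 14, 20, 28, 38, 50 → 64 → 80.
Stops: alternating steps +9, +6, +9, +6, …, so 1, 10, 16, 25, 31 → 40 → 46.
Putting the parts together: 64 photos, 40 stops and then 80 photos, 46 stops.

64 photos, 40 stops; 80 photos, 46 stops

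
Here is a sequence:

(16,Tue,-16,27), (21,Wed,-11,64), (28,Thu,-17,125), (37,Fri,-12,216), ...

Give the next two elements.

First slot: 16, 21, 28, 37 → 48 → 61 (differences are 5, 7, 9, … (increasing by 2 each time)).
Day: runs through the weekdays Mon→Sun, so Tue, Wed, Thu, Fri → Sat → Sun.
Third slot: -16, -11, -17, -12 → -18 → -13 (alternating steps +5, −6, +5, −6, …).
Fourth slot goes 27, 64, 125, 216 → 343 → 512 (perfect cubes: 3³, 4³, 5³, …).
Putting the parts together: (48,Sat,-18,343) and then (61,Sun,-13,512).

(48,Sat,-18,343), (61,Sun,-13,512)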